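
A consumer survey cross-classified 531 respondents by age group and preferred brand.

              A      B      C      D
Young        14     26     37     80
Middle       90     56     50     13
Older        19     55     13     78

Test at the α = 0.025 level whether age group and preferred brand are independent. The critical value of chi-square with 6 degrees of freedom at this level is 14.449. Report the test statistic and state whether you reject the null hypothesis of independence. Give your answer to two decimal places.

Row totals: 157, 209, 165. Column totals: 123, 137, 100, 171. Grand total N = 531.
Expected counts (row total × column total / N):
  Young, A: 157×123/531 = 36.3672
  Young, B: 157×137/531 = 40.5066
  Young, C: 157×100/531 = 29.5669
  Young, D: 157×171/531 = 50.5593
  Middle, A: 209×123/531 = 48.4124
  Middle, B: 209×137/531 = 53.9228
  Middle, C: 209×100/531 = 39.3597
  Middle, D: 209×171/531 = 67.3051
  Older, A: 165×123/531 = 38.2203
  Older, B: 165×137/531 = 42.5706
  Older, C: 165×100/531 = 31.0734
  Older, D: 165×171/531 = 53.1356
Contributions (O − E)²/E:
  (14 − 36.3672)²/36.3672 = 13.7567
  (26 − 40.5066)²/40.5066 = 5.1952
  (37 − 29.5669)²/29.5669 = 1.8687
  (80 − 50.5593)²/50.5593 = 17.1433
  (90 − 48.4124)²/48.4124 = 35.7249
  (56 − 53.9228)²/53.9228 = 0.0800
  (50 − 39.3597)²/39.3597 = 2.8764
  (13 − 67.3051)²/67.3051 = 43.8161
  (19 − 38.2203)²/38.2203 = 9.6655
  (55 − 42.5706)²/42.5706 = 3.6290
  (13 − 31.0734)²/31.0734 = 10.5121
  (78 − 53.1356)²/53.1356 = 11.6351
χ² = 13.7567 + 5.1952 + 1.8687 + 17.1433 + 35.7249 + 0.0800 + 2.8764 + 43.8161 + 9.6655 + 3.6290 + 10.5121 + 11.6351 = 155.90
df = (3−1)(4−1) = 6. Since 155.90 > 14.449, reject the null hypothesis of independence at α = 0.025.

155.90; reject H₀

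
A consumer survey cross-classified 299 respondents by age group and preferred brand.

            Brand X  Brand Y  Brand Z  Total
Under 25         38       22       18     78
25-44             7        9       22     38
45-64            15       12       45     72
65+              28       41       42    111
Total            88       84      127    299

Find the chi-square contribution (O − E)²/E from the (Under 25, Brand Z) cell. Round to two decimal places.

6.91

Row total (Under 25) = 78; column total (Brand Z) = 127; N = 299.
Expected count E = 78 × 127 / 299 = 33.1304.
Contribution = (O − E)²/E = (18 − 33.1304)² / 33.1304 = 6.91.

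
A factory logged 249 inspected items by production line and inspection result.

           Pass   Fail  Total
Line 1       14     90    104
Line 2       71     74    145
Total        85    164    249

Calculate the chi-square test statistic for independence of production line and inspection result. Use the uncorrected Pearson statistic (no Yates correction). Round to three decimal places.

33.954

Grand total N = 249.
Expected counts (row total × column total / N):
  Line 1, Pass: 104×85/249 = 35.50201
  Line 1, Fail: 104×164/249 = 68.49799
  Line 2, Pass: 145×85/249 = 49.49799
  Line 2, Fail: 145×164/249 = 95.50201
Contributions (O − E)²/E:
  (14 − 35.50201)²/35.50201 = 13.0228
  (90 − 68.49799)²/68.49799 = 6.7496
  (71 − 49.49799)²/49.49799 = 9.3405
  (74 − 95.50201)²/95.50201 = 4.8411
χ² = 13.0228 + 6.7496 + 9.3405 + 4.8411 = 33.954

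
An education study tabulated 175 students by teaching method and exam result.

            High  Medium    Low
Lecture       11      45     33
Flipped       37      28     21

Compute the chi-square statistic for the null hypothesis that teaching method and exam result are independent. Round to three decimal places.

Row totals: 89, 86. Column totals: 48, 73, 54. Grand total N = 175.
Expected counts (row total × column total / N):
  Lecture, High: 89×48/175 = 24.41143
  Lecture, Medium: 89×73/175 = 37.12571
  Lecture, Low: 89×54/175 = 27.46286
  Flipped, High: 86×48/175 = 23.58857
  Flipped, Medium: 86×73/175 = 35.87429
  Flipped, Low: 86×54/175 = 26.53714
Contributions (O − E)²/E:
  (11 − 24.41143)²/24.41143 = 7.3681
  (45 − 37.12571)²/37.12571 = 1.6701
  (33 − 27.46286)²/27.46286 = 1.1164
  (37 − 23.58857)²/23.58857 = 7.6252
  (28 − 35.87429)²/35.87429 = 1.7284
  (21 − 26.53714)²/26.53714 = 1.1554
χ² = 7.3681 + 1.6701 + 1.1164 + 7.6252 + 1.7284 + 1.1554 = 20.664

20.664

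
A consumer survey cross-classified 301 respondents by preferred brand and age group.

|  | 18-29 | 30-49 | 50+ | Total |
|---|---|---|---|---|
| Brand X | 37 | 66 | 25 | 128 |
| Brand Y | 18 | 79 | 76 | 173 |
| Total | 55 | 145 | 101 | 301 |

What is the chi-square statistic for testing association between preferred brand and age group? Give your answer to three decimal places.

Grand total N = 301.
Expected counts (row total × column total / N):
  Brand X, 18-29: 128×55/301 = 23.3887
  Brand X, 30-49: 128×145/301 = 61.6611
  Brand X, 50+: 128×101/301 = 42.9502
  Brand Y, 18-29: 173×55/301 = 31.6113
  Brand Y, 30-49: 173×145/301 = 83.3389
  Brand Y, 50+: 173×101/301 = 58.0498
Contributions (O − E)²/E:
  (37 − 23.3887)²/23.3887 = 7.9212
  (66 − 61.6611)²/61.6611 = 0.3053
  (25 − 42.9502)²/42.9502 = 7.5019
  (18 − 31.6113)²/31.6113 = 5.8608
  (79 − 83.3389)²/83.3389 = 0.2259
  (76 − 58.0498)²/58.0498 = 5.5506
χ² = 7.9212 + 0.3053 + 7.5019 + 5.8608 + 0.2259 + 5.5506 = 27.366

27.366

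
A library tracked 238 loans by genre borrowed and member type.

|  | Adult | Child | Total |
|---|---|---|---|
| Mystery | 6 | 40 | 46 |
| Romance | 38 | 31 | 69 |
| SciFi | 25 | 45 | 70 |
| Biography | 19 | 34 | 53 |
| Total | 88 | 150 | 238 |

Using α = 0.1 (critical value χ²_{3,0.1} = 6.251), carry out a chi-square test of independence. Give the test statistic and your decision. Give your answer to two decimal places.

21.08; reject H₀

Grand total N = 238.
Expected counts (row total × column total / N):
  Mystery, Adult: 46×88/238 = 17.0084
  Mystery, Child: 46×150/238 = 28.9916
  Romance, Adult: 69×88/238 = 25.5126
  Romance, Child: 69×150/238 = 43.4874
  SciFi, Adult: 70×88/238 = 25.8824
  SciFi, Child: 70×150/238 = 44.1176
  Biography, Adult: 53×88/238 = 19.5966
  Biography, Child: 53×150/238 = 33.4034
Contributions (O − E)²/E:
  (6 − 17.0084)²/17.0084 = 7.1250
  (40 − 28.9916)²/28.9916 = 4.1800
  (38 − 25.5126)²/25.5126 = 6.1121
  (31 − 43.4874)²/43.4874 = 3.5858
  (25 − 25.8824)²/25.8824 = 0.0301
  (45 − 44.1176)²/44.1176 = 0.0176
  (19 − 19.5966)²/19.5966 = 0.0182
  (34 − 33.4034)²/33.4034 = 0.0107
χ² = 7.1250 + 4.1800 + 6.1121 + 3.5858 + 0.0301 + 0.0176 + 0.0182 + 0.0107 = 21.08
df = (4−1)(2−1) = 3. Since 21.08 > 6.251, reject the null hypothesis of independence at α = 0.1.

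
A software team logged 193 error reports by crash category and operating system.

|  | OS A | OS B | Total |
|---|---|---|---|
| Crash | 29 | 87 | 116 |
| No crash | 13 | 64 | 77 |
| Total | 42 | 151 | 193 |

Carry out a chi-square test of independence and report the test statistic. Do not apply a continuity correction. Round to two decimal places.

Grand total N = 193.
Expected counts (row total × column total / N):
  Crash, OS A: 116×42/193 = 25.244
  Crash, OS B: 116×151/193 = 90.756
  No crash, OS A: 77×42/193 = 16.756
  No crash, OS B: 77×151/193 = 60.244
Contributions (O − E)²/E:
  (29 − 25.244)²/25.244 = 0.5588
  (87 − 90.756)²/90.756 = 0.1554
  (13 − 16.756)²/16.756 = 0.8419
  (64 − 60.244)²/60.244 = 0.2342
χ² = 0.5588 + 0.1554 + 0.8419 + 0.2342 = 1.79

1.79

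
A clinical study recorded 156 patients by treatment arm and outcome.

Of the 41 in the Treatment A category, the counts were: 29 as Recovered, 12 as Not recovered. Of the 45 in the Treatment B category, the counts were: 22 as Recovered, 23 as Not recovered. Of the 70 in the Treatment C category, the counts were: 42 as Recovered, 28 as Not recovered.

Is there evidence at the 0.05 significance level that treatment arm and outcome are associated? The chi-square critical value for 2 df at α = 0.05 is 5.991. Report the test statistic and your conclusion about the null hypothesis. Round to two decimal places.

Row totals: 41, 45, 70. Column totals: 93, 63. Grand total N = 156.
Expected counts (row total × column total / N):
  Treatment A, Recovered: 41×93/156 = 24.442
  Treatment A, Not recovered: 41×63/156 = 16.558
  Treatment B, Recovered: 45×93/156 = 26.827
  Treatment B, Not recovered: 45×63/156 = 18.173
  Treatment C, Recovered: 70×93/156 = 41.731
  Treatment C, Not recovered: 70×63/156 = 28.269
Contributions (O − E)²/E:
  (29 − 24.442)²/24.442 = 0.8500
  (12 − 16.558)²/16.558 = 1.2547
  (22 − 26.827)²/26.827 = 0.8685
  (23 − 18.173)²/18.173 = 1.2821
  (42 − 41.731)²/41.731 = 0.0017
  (28 − 28.269)²/28.269 = 0.0026
χ² = 0.8500 + 1.2547 + 0.8685 + 1.2821 + 0.0017 + 0.0026 = 4.26
df = (3−1)(2−1) = 2. Since 4.26 < 5.991, fail to reject the null hypothesis of independence at α = 0.05.

4.26; fail to reject H₀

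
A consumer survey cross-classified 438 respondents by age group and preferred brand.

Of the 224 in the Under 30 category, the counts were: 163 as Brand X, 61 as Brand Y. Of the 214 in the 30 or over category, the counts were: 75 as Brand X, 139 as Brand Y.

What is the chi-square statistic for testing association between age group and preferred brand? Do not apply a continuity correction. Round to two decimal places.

62.76

Row totals: 224, 214. Column totals: 238, 200. Grand total N = 438.
Expected counts (row total × column total / N):
  Under 30, Brand X: 224×238/438 = 121.717
  Under 30, Brand Y: 224×200/438 = 102.283
  30 or over, Brand X: 214×238/438 = 116.283
  30 or over, Brand Y: 214×200/438 = 97.717
Contributions (O − E)²/E:
  (163 − 121.717)²/121.717 = 14.0020
  (61 − 102.283)²/102.283 = 16.6625
  (75 − 116.283)²/116.283 = 14.6564
  (139 − 97.717)²/97.717 = 17.4410
χ² = 14.0020 + 16.6625 + 14.6564 + 17.4410 = 62.76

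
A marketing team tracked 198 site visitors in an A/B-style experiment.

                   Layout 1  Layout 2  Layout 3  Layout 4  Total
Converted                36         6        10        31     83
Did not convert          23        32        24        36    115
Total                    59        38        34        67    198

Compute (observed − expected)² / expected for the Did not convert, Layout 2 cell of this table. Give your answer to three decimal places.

4.467

Row total (Did not convert) = 115; column total (Layout 2) = 38; N = 198.
Expected count E = 115 × 38 / 198 = 22.0707.
Contribution = (O − E)²/E = (32 − 22.0707)² / 22.0707 = 4.467.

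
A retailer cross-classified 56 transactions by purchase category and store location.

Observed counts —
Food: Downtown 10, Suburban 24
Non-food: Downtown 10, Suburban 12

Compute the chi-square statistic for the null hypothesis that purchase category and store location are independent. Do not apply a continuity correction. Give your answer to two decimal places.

Row totals: 34, 22. Column totals: 20, 36. Grand total N = 56.
Expected counts (row total × column total / N):
  Food, Downtown: 34×20/56 = 12.143
  Food, Suburban: 34×36/56 = 21.857
  Non-food, Downtown: 22×20/56 = 7.857
  Non-food, Suburban: 22×36/56 = 14.143
Contributions (O − E)²/E:
  (10 − 12.143)²/12.143 = 0.3782
  (24 − 21.857)²/21.857 = 0.2101
  (10 − 7.857)²/7.857 = 0.5845
  (12 − 14.143)²/14.143 = 0.3247
χ² = 0.3782 + 0.2101 + 0.5845 + 0.3247 = 1.50

1.50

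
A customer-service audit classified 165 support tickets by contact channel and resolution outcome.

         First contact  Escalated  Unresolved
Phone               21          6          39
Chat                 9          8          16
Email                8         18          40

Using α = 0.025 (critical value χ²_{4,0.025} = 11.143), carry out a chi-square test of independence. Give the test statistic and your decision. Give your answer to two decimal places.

12.61; reject H₀

Row totals: 66, 33, 66. Column totals: 38, 32, 95. Grand total N = 165.
Expected counts (row total × column total / N):
  Phone, First contact: 66×38/165 = 15.200
  Phone, Escalated: 66×32/165 = 12.800
  Phone, Unresolved: 66×95/165 = 38.000
  Chat, First contact: 33×38/165 = 7.600
  Chat, Escalated: 33×32/165 = 6.400
  Chat, Unresolved: 33×95/165 = 19.000
  Email, First contact: 66×38/165 = 15.200
  Email, Escalated: 66×32/165 = 12.800
  Email, Unresolved: 66×95/165 = 38.000
Contributions (O − E)²/E:
  (21 − 15.200)²/15.200 = 2.2132
  (6 − 12.800)²/12.800 = 3.6125
  (39 − 38.000)²/38.000 = 0.0263
  (9 − 7.600)²/7.600 = 0.2579
  (8 − 6.400)²/6.400 = 0.4000
  (16 − 19.000)²/19.000 = 0.4737
  (8 − 15.200)²/15.200 = 3.4105
  (18 − 12.800)²/12.800 = 2.1125
  (40 − 38.000)²/38.000 = 0.1053
χ² = 2.2132 + 3.6125 + 0.0263 + 0.2579 + 0.4000 + 0.4737 + 3.4105 + 2.1125 + 0.1053 = 12.61
df = (3−1)(3−1) = 4. Since 12.61 > 11.143, reject the null hypothesis of independence at α = 0.025.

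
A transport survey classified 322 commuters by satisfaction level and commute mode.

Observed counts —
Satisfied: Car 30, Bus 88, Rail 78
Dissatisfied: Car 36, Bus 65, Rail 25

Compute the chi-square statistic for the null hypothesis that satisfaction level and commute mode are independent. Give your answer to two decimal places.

Row totals: 196, 126. Column totals: 66, 153, 103. Grand total N = 322.
Expected counts (row total × column total / N):
  Satisfied, Car: 196×66/322 = 40.174
  Satisfied, Bus: 196×153/322 = 93.130
  Satisfied, Rail: 196×103/322 = 62.696
  Dissatisfied, Car: 126×66/322 = 25.826
  Dissatisfied, Bus: 126×153/322 = 59.870
  Dissatisfied, Rail: 126×103/322 = 40.304
Contributions (O − E)²/E:
  (30 − 40.174)²/40.174 = 2.5765
  (88 − 93.130)²/93.130 = 0.2826
  (78 − 62.696)²/62.696 = 3.7357
  (36 − 25.826)²/25.826 = 4.0080
  (65 − 59.870)²/59.870 = 0.4396
  (25 − 40.304)²/40.304 = 5.8111
χ² = 2.5765 + 0.2826 + 3.7357 + 4.0080 + 0.4396 + 5.8111 = 16.85

16.85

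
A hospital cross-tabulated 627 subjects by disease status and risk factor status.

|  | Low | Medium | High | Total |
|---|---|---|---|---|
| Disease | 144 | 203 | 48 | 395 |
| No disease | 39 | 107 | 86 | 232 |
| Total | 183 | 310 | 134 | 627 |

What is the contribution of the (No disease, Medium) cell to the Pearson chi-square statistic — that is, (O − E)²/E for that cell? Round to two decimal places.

Row total (No disease) = 232; column total (Medium) = 310; N = 627.
Expected count E = 232 × 310 / 627 = 114.705.
Contribution = (O − E)²/E = (107 − 114.705)² / 114.705 = 0.52.

0.52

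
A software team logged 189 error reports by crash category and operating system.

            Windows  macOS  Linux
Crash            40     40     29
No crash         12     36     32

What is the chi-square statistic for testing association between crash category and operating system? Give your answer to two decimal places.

11.25

Row totals: 109, 80. Column totals: 52, 76, 61. Grand total N = 189.
Expected counts (row total × column total / N):
  Crash, Windows: 109×52/189 = 29.989
  Crash, macOS: 109×76/189 = 43.831
  Crash, Linux: 109×61/189 = 35.180
  No crash, Windows: 80×52/189 = 22.011
  No crash, macOS: 80×76/189 = 32.169
  No crash, Linux: 80×61/189 = 25.820
Contributions (O − E)²/E:
  (40 − 29.989)²/29.989 = 3.3419
  (40 − 43.831)²/43.831 = 0.3348
  (29 − 35.180)²/35.180 = 1.0856
  (12 − 22.011)²/22.011 = 4.5532
  (36 − 32.169)²/32.169 = 0.4562
  (32 − 25.820)²/25.820 = 1.4792
χ² = 3.3419 + 0.3348 + 1.0856 + 4.5532 + 0.4562 + 1.4792 = 11.25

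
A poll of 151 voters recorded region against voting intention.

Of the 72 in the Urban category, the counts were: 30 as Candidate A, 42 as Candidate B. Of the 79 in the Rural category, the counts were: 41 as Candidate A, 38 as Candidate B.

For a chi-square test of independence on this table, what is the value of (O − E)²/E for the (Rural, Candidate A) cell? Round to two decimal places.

Row total (Rural) = 79; column total (Candidate A) = 71; N = 151.
Expected count E = 79 × 71 / 151 = 37.146.
Contribution = (O − E)²/E = (41 − 37.146)² / 37.146 = 0.40.

0.40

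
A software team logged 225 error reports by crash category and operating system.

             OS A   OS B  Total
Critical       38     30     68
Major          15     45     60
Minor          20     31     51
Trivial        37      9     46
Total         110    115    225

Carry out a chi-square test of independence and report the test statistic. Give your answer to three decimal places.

Grand total N = 225.
Expected counts (row total × column total / N):
  Critical, OS A: 68×110/225 = 33.2444
  Critical, OS B: 68×115/225 = 34.7556
  Major, OS A: 60×110/225 = 29.3333
  Major, OS B: 60×115/225 = 30.6667
  Minor, OS A: 51×110/225 = 24.9333
  Minor, OS B: 51×115/225 = 26.0667
  Trivial, OS A: 46×110/225 = 22.4889
  Trivial, OS B: 46×115/225 = 23.5111
Contributions (O − E)²/E:
  (38 − 33.2444)²/33.2444 = 0.6803
  (30 − 34.7556)²/34.7556 = 0.6507
  (15 − 29.3333)²/29.3333 = 7.0038
  (45 − 30.6667)²/30.6667 = 6.6992
  (20 − 24.9333)²/24.9333 = 0.9761
  (31 − 26.0667)²/26.0667 = 0.9337
  (37 − 22.4889)²/22.4889 = 9.3634
  (9 − 23.5111)²/23.5111 = 8.9563
χ² = 0.6803 + 0.6507 + 7.0038 + 6.6992 + 0.9761 + 0.9337 + 9.3634 + 8.9563 = 35.264

35.264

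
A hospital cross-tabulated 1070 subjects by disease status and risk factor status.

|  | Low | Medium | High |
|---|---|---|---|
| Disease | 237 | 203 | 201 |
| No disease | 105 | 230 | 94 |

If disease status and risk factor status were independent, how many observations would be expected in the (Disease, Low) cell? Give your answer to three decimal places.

204.880

Row total (Disease) = 641; column total (Low) = 342; grand total N = 1070.
Expected count = (row total × column total) / N = 641 × 342 / 1070 = 204.880.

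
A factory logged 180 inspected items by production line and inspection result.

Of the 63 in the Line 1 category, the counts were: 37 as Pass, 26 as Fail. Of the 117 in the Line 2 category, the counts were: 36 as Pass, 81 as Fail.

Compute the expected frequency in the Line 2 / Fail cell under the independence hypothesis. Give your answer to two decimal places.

69.55

Row total (Line 2) = 117; column total (Fail) = 107; grand total N = 180.
Expected count = (row total × column total) / N = 117 × 107 / 180 = 69.55.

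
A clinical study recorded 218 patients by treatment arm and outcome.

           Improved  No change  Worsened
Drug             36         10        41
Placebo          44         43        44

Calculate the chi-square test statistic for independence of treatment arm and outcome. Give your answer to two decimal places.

Row totals: 87, 131. Column totals: 80, 53, 85. Grand total N = 218.
Expected counts (row total × column total / N):
  Drug, Improved: 87×80/218 = 31.927
  Drug, No change: 87×53/218 = 21.151
  Drug, Worsened: 87×85/218 = 33.922
  Placebo, Improved: 131×80/218 = 48.073
  Placebo, No change: 131×53/218 = 31.849
  Placebo, Worsened: 131×85/218 = 51.078
Contributions (O − E)²/E:
  (36 − 31.927)²/31.927 = 0.5196
  (10 − 21.151)²/21.151 = 5.8789
  (41 − 33.922)²/33.922 = 1.4769
  (44 − 48.073)²/48.073 = 0.3451
  (43 − 31.849)²/31.849 = 3.9042
  (44 − 51.078)²/51.078 = 0.9808
χ² = 0.5196 + 5.8789 + 1.4769 + 0.3451 + 3.9042 + 0.9808 = 13.11

13.11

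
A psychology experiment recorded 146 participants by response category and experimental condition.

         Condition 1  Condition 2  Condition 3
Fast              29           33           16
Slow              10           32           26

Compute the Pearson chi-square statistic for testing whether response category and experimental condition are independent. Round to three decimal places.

Row totals: 78, 68. Column totals: 39, 65, 42. Grand total N = 146.
Expected counts (row total × column total / N):
  Fast, Condition 1: 78×39/146 = 20.8356
  Fast, Condition 2: 78×65/146 = 34.7260
  Fast, Condition 3: 78×42/146 = 22.4384
  Slow, Condition 1: 68×39/146 = 18.1644
  Slow, Condition 2: 68×65/146 = 30.2740
  Slow, Condition 3: 68×42/146 = 19.5616
Contributions (O − E)²/E:
  (29 − 20.8356)²/20.8356 = 3.1992
  (33 − 34.7260)²/34.7260 = 0.0858
  (16 − 22.4384)²/22.4384 = 1.8474
  (10 − 18.1644)²/18.1644 = 3.6697
  (32 − 30.2740)²/30.2740 = 0.0984
  (26 − 19.5616)²/19.5616 = 2.1191
χ² = 3.1992 + 0.0858 + 1.8474 + 3.6697 + 0.0984 + 2.1191 = 11.020

11.020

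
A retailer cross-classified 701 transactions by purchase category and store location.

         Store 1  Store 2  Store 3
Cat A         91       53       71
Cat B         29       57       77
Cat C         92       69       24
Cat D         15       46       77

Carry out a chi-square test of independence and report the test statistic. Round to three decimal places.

109.083

Row totals: 215, 163, 185, 138. Column totals: 227, 225, 249. Grand total N = 701.
Expected counts (row total × column total / N):
  Cat A, Store 1: 215×227/701 = 69.6220
  Cat A, Store 2: 215×225/701 = 69.0086
  Cat A, Store 3: 215×249/701 = 76.3695
  Cat B, Store 1: 163×227/701 = 52.7832
  Cat B, Store 2: 163×225/701 = 52.3181
  Cat B, Store 3: 163×249/701 = 57.8987
  Cat C, Store 1: 185×227/701 = 59.9073
  Cat C, Store 2: 185×225/701 = 59.3795
  Cat C, Store 3: 185×249/701 = 65.7133
  Cat D, Store 1: 138×227/701 = 44.6876
  Cat D, Store 2: 138×225/701 = 44.2939
  Cat D, Store 3: 138×249/701 = 49.0185
Contributions (O − E)²/E:
  (91 − 69.6220)²/69.6220 = 6.5643
  (53 − 69.0086)²/69.0086 = 3.7137
  (71 − 76.3695)²/76.3695 = 0.3775
  (29 − 52.7832)²/52.7832 = 10.7163
  (57 − 52.3181)²/52.3181 = 0.4190
  (77 − 57.8987)²/57.8987 = 6.3017
  (92 − 59.9073)²/59.9073 = 17.1923
  (69 − 59.3795)²/59.3795 = 1.5587
  (24 − 65.7133)²/65.7133 = 26.4786
  (15 − 44.6876)²/44.6876 = 19.7226
  (46 − 44.2939)²/44.2939 = 0.0657
  (77 − 49.0185)²/49.0185 = 15.9728
χ² = 6.5643 + 3.7137 + 0.3775 + 10.7163 + 0.4190 + 6.3017 + 17.1923 + 1.5587 + 26.4786 + 19.7226 + 0.0657 + 15.9728 = 109.083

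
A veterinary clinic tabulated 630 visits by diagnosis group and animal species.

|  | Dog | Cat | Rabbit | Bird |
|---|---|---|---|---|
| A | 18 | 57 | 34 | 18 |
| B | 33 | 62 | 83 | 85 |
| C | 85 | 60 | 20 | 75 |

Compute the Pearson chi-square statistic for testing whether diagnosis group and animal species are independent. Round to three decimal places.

Row totals: 127, 263, 240. Column totals: 136, 179, 137, 178. Grand total N = 630.
Expected counts (row total × column total / N):
  A, Dog: 127×136/630 = 27.41587
  A, Cat: 127×179/630 = 36.08413
  A, Rabbit: 127×137/630 = 27.61746
  A, Bird: 127×178/630 = 35.88254
  B, Dog: 263×136/630 = 56.77460
  B, Cat: 263×179/630 = 74.72540
  B, Rabbit: 263×137/630 = 57.19206
  B, Bird: 263×178/630 = 74.30794
  C, Dog: 240×136/630 = 51.80952
  C, Cat: 240×179/630 = 68.19048
  C, Rabbit: 240×137/630 = 52.19048
  C, Bird: 240×178/630 = 67.80952
Contributions (O − E)²/E:
  (18 − 27.41587)²/27.41587 = 3.2338
  (57 − 36.08413)²/36.08413 = 12.1237
  (34 − 27.61746)²/27.61746 = 1.4750
  (18 − 35.88254)²/35.88254 = 8.9120
  (33 − 56.77460)²/56.77460 = 9.9557
  (62 − 74.72540)²/74.72540 = 2.1671
  (83 − 57.19206)²/57.19206 = 11.6458
  (85 − 74.30794)²/74.30794 = 1.5385
  (85 − 51.80952)²/51.80952 = 21.2627
  (60 − 68.19048)²/68.19048 = 0.9838
  (20 − 52.19048)²/52.19048 = 19.8547
  (75 − 67.80952)²/67.80952 = 0.7625
χ² = 3.2338 + 12.1237 + 1.4750 + 8.9120 + 9.9557 + 2.1671 + 11.6458 + 1.5385 + 21.2627 + 0.9838 + 19.8547 + 0.7625 = 93.915

93.915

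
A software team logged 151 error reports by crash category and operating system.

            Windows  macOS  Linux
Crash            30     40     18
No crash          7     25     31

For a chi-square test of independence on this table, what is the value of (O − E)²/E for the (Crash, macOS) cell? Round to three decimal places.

Row total (Crash) = 88; column total (macOS) = 65; N = 151.
Expected count E = 88 × 65 / 151 = 37.8808.
Contribution = (O − E)²/E = (40 − 37.8808)² / 37.8808 = 0.119.

0.119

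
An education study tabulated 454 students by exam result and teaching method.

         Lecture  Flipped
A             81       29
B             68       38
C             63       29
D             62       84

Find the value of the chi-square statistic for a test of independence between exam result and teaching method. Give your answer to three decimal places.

Row totals: 110, 106, 92, 146. Column totals: 274, 180. Grand total N = 454.
Expected counts (row total × column total / N):
  A, Lecture: 110×274/454 = 66.3877
  A, Flipped: 110×180/454 = 43.6123
  B, Lecture: 106×274/454 = 63.9736
  B, Flipped: 106×180/454 = 42.0264
  C, Lecture: 92×274/454 = 55.5242
  C, Flipped: 92×180/454 = 36.4758
  D, Lecture: 146×274/454 = 88.1145
  D, Flipped: 146×180/454 = 57.8855
Contributions (O − E)²/E:
  (81 − 66.3877)²/66.3877 = 3.2162
  (29 − 43.6123)²/43.6123 = 4.8959
  (68 − 63.9736)²/63.9736 = 0.2534
  (38 − 42.0264)²/42.0264 = 0.3858
  (63 − 55.5242)²/55.5242 = 1.0065
  (29 − 36.4758)²/36.4758 = 1.5322
  (62 − 88.1145)²/88.1145 = 7.7396
  (84 − 57.8855)²/57.8855 = 11.7813
χ² = 3.2162 + 4.8959 + 0.2534 + 0.3858 + 1.0065 + 1.5322 + 7.7396 + 11.7813 = 30.811

30.811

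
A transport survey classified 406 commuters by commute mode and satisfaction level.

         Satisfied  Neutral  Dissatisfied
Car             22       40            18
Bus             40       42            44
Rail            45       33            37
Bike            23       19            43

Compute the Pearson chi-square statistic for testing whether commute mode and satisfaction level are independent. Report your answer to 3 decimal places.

23.299

Row totals: 80, 126, 115, 85. Column totals: 130, 134, 142. Grand total N = 406.
Expected counts (row total × column total / N):
  Car, Satisfied: 80×130/406 = 25.6158
  Car, Neutral: 80×134/406 = 26.4039
  Car, Dissatisfied: 80×142/406 = 27.9803
  Bus, Satisfied: 126×130/406 = 40.3448
  Bus, Neutral: 126×134/406 = 41.5862
  Bus, Dissatisfied: 126×142/406 = 44.0690
  Rail, Satisfied: 115×130/406 = 36.8227
  Rail, Neutral: 115×134/406 = 37.9557
  Rail, Dissatisfied: 115×142/406 = 40.2217
  Bike, Satisfied: 85×130/406 = 27.2167
  Bike, Neutral: 85×134/406 = 28.0542
  Bike, Dissatisfied: 85×142/406 = 29.7291
Contributions (O − E)²/E:
  (22 − 25.6158)²/25.6158 = 0.5104
  (40 − 26.4039)²/26.4039 = 7.0010
  (18 − 27.9803)²/27.9803 = 3.5599
  (40 − 40.3448)²/40.3448 = 0.0029
  (42 − 41.5862)²/41.5862 = 0.0041
  (44 − 44.0690)²/44.0690 = 0.0001
  (45 − 36.8227)²/36.8227 = 1.8160
  (33 − 37.9557)²/37.9557 = 0.6470
  (37 − 40.2217)²/40.2217 = 0.2581
  (23 − 27.2167)²/27.2167 = 0.6533
  (19 − 28.0542)²/28.0542 = 2.9221
  (43 − 29.7291)²/29.7291 = 5.9241
χ² = 0.5104 + 7.0010 + 3.5599 + 0.0029 + 0.0041 + 0.0001 + 1.8160 + 0.6470 + 0.2581 + 0.6533 + 2.9221 + 5.9241 = 23.299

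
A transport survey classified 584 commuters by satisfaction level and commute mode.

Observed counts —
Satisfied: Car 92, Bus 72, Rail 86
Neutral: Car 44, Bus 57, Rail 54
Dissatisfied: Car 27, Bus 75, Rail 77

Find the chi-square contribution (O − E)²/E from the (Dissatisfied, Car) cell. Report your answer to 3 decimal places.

Row total (Dissatisfied) = 179; column total (Car) = 163; N = 584.
Expected count E = 179 × 163 / 584 = 49.9606.
Contribution = (O − E)²/E = (27 − 49.9606)² / 49.9606 = 10.552.

10.552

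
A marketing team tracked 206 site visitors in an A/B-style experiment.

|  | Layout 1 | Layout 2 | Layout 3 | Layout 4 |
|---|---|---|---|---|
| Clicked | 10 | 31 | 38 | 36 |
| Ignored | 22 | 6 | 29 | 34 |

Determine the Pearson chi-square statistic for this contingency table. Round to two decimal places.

Row totals: 115, 91. Column totals: 32, 37, 67, 70. Grand total N = 206.
Expected counts (row total × column total / N):
  Clicked, Layout 1: 115×32/206 = 17.864
  Clicked, Layout 2: 115×37/206 = 20.655
  Clicked, Layout 3: 115×67/206 = 37.403
  Clicked, Layout 4: 115×70/206 = 39.078
  Ignored, Layout 1: 91×32/206 = 14.136
  Ignored, Layout 2: 91×37/206 = 16.345
  Ignored, Layout 3: 91×67/206 = 29.597
  Ignored, Layout 4: 91×70/206 = 30.922
Contributions (O − E)²/E:
  (10 − 17.864)²/17.864 = 3.4619
  (31 − 20.655)²/20.655 = 5.1813
  (38 − 37.403)²/37.403 = 0.0095
  (36 − 39.078)²/39.078 = 0.2424
  (22 − 14.136)²/14.136 = 4.3748
  (6 − 16.345)²/16.345 = 6.5475
  (29 − 29.597)²/29.597 = 0.0120
  (34 − 30.922)²/30.922 = 0.3064
χ² = 3.4619 + 5.1813 + 0.0095 + 0.2424 + 4.3748 + 6.5475 + 0.0120 + 0.3064 = 20.14

20.14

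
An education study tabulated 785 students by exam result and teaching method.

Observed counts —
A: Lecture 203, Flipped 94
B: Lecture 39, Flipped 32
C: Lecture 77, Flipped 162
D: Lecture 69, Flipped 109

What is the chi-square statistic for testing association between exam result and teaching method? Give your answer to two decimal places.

Row totals: 297, 71, 239, 178. Column totals: 388, 397. Grand total N = 785.
Expected counts (row total × column total / N):
  A, Lecture: 297×388/785 = 146.797
  A, Flipped: 297×397/785 = 150.203
  B, Lecture: 71×388/785 = 35.093
  B, Flipped: 71×397/785 = 35.907
  C, Lecture: 239×388/785 = 118.130
  C, Flipped: 239×397/785 = 120.870
  D, Lecture: 178×388/785 = 87.980
  D, Flipped: 178×397/785 = 90.020
Contributions (O − E)²/E:
  (203 − 146.797)²/146.797 = 21.5180
  (94 − 150.203)²/150.203 = 21.0301
  (39 − 35.093)²/35.093 = 0.4350
  (32 − 35.907)²/35.907 = 0.4251
  (77 − 118.130)²/118.130 = 14.3205
  (162 − 120.870)²/120.870 = 13.9958
  (69 − 87.980)²/87.980 = 4.0946
  (109 − 90.020)²/90.020 = 4.0018
χ² = 21.5180 + 21.0301 + 0.4350 + 0.4251 + 14.3205 + 13.9958 + 4.0946 + 4.0018 = 79.82

79.82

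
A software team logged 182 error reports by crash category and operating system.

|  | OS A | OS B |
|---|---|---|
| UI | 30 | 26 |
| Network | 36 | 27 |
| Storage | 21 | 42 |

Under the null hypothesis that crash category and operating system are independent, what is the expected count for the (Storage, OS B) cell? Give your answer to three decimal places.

32.885

Row total (Storage) = 63; column total (OS B) = 95; grand total N = 182.
Expected count = (row total × column total) / N = 63 × 95 / 182 = 32.885.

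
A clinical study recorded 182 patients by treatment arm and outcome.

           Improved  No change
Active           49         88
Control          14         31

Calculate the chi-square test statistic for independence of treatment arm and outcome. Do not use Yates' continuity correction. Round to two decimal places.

0.32

Row totals: 137, 45. Column totals: 63, 119. Grand total N = 182.
Expected counts (row total × column total / N):
  Active, Improved: 137×63/182 = 47.423
  Active, No change: 137×119/182 = 89.577
  Control, Improved: 45×63/182 = 15.577
  Control, No change: 45×119/182 = 29.423
Contributions (O − E)²/E:
  (49 − 47.423)²/47.423 = 0.0524
  (88 − 89.577)²/89.577 = 0.0278
  (14 − 15.577)²/15.577 = 0.1597
  (31 − 29.423)²/29.423 = 0.0845
χ² = 0.0524 + 0.0278 + 0.1597 + 0.0845 = 0.32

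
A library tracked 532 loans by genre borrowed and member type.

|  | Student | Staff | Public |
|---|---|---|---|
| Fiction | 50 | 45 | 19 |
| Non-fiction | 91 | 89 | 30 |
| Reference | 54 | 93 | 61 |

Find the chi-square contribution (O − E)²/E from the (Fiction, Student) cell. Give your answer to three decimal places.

1.615

Row total (Fiction) = 114; column total (Student) = 195; N = 532.
Expected count E = 114 × 195 / 532 = 41.7857.
Contribution = (O − E)²/E = (50 − 41.7857)² / 41.7857 = 1.615.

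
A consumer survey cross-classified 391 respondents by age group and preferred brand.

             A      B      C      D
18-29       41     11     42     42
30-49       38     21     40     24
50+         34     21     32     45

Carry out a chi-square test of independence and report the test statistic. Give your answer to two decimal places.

12.29

Row totals: 136, 123, 132. Column totals: 113, 53, 114, 111. Grand total N = 391.
Expected counts (row total × column total / N):
  18-29, A: 136×113/391 = 39.304
  18-29, B: 136×53/391 = 18.435
  18-29, C: 136×114/391 = 39.652
  18-29, D: 136×111/391 = 38.609
  30-49, A: 123×113/391 = 35.547
  30-49, B: 123×53/391 = 16.673
  30-49, C: 123×114/391 = 35.862
  30-49, D: 123×111/391 = 34.918
  50+, A: 132×113/391 = 38.148
  50+, B: 132×53/391 = 17.893
  50+, C: 132×114/391 = 38.486
  50+, D: 132×111/391 = 37.473
Contributions (O − E)²/E:
  (41 − 39.304)²/39.304 = 0.0732
  (11 − 18.435)²/18.435 = 2.9986
  (42 − 39.652)²/39.652 = 0.1390
  (42 − 38.609)²/38.609 = 0.2978
  (38 − 35.547)²/35.547 = 0.1693
  (21 − 16.673)²/16.673 = 1.1229
  (40 − 35.862)²/35.862 = 0.4775
  (24 − 34.918)²/34.918 = 3.4138
  (34 − 38.148)²/38.148 = 0.4510
  (21 − 17.893)²/17.893 = 0.5395
  (32 − 38.486)²/38.486 = 1.0931
  (45 − 37.473)²/37.473 = 1.5119
χ² = 0.0732 + 2.9986 + 0.1390 + 0.2978 + 0.1693 + 1.1229 + 0.4775 + 3.4138 + 0.4510 + 0.5395 + 1.0931 + 1.5119 = 12.29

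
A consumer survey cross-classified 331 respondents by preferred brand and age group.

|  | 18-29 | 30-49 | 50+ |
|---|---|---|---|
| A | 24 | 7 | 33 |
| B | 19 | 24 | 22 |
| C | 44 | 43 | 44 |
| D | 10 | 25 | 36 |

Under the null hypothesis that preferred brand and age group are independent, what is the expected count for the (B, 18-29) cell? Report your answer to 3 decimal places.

Row total (B) = 65; column total (18-29) = 97; grand total N = 331.
Expected count = (row total × column total) / N = 65 × 97 / 331 = 19.048.

19.048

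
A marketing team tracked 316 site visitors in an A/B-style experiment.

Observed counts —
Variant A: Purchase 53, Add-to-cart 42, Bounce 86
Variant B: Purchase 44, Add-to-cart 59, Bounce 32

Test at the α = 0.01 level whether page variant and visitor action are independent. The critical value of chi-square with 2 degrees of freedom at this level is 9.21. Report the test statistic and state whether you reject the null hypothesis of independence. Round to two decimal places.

Row totals: 181, 135. Column totals: 97, 101, 118. Grand total N = 316.
Expected counts (row total × column total / N):
  Variant A, Purchase: 181×97/316 = 55.560
  Variant A, Add-to-cart: 181×101/316 = 57.851
  Variant A, Bounce: 181×118/316 = 67.589
  Variant B, Purchase: 135×97/316 = 41.440
  Variant B, Add-to-cart: 135×101/316 = 43.149
  Variant B, Bounce: 135×118/316 = 50.411
Contributions (O − E)²/E:
  (53 − 55.560)²/55.560 = 0.1180
  (42 − 57.851)²/57.851 = 4.3431
  (86 − 67.589)²/67.589 = 5.0151
  (44 − 41.440)²/41.440 = 0.1581
  (59 − 43.149)²/43.149 = 5.8229
  (32 − 50.411)²/50.411 = 6.7240
χ² = 0.1180 + 4.3431 + 5.0151 + 0.1581 + 5.8229 + 6.7240 = 22.18
df = (2−1)(3−1) = 2. Since 22.18 > 9.21, reject the null hypothesis of independence at α = 0.01.

22.18; reject H₀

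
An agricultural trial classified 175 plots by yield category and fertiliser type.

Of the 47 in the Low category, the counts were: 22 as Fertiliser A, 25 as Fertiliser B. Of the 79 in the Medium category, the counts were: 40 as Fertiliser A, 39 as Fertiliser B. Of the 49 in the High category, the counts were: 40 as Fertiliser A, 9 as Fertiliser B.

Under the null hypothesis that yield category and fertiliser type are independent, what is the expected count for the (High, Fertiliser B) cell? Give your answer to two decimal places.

Row total (High) = 49; column total (Fertiliser B) = 73; grand total N = 175.
Expected count = (row total × column total) / N = 49 × 73 / 175 = 20.44.

20.44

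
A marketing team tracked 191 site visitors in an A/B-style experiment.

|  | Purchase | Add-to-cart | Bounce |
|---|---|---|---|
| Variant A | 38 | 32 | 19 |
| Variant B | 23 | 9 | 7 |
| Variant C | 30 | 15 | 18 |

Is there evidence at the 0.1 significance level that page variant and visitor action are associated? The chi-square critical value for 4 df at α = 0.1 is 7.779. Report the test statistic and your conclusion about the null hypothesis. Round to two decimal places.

5.40; fail to reject H₀

Row totals: 89, 39, 63. Column totals: 91, 56, 44. Grand total N = 191.
Expected counts (row total × column total / N):
  Variant A, Purchase: 89×91/191 = 42.403
  Variant A, Add-to-cart: 89×56/191 = 26.094
  Variant A, Bounce: 89×44/191 = 20.503
  Variant B, Purchase: 39×91/191 = 18.581
  Variant B, Add-to-cart: 39×56/191 = 11.435
  Variant B, Bounce: 39×44/191 = 8.984
  Variant C, Purchase: 63×91/191 = 30.016
  Variant C, Add-to-cart: 63×56/191 = 18.471
  Variant C, Bounce: 63×44/191 = 14.513
Contributions (O − E)²/E:
  (38 − 42.403)²/42.403 = 0.4572
  (32 − 26.094)²/26.094 = 1.3367
  (19 − 20.503)²/20.503 = 0.1102
  (23 − 18.581)²/18.581 = 1.0509
  (9 − 11.435)²/11.435 = 0.5185
  (7 − 8.984)²/8.984 = 0.4381
  (30 − 30.016)²/30.016 = 0.0000
  (15 − 18.471)²/18.471 = 0.6523
  (18 − 14.513)²/14.513 = 0.8378
χ² = 0.4572 + 1.3367 + 0.1102 + 1.0509 + 0.5185 + 0.4381 + 0.0000 + 0.6523 + 0.8378 = 5.40
df = (3−1)(3−1) = 4. Since 5.40 < 7.779, fail to reject the null hypothesis of independence at α = 0.1.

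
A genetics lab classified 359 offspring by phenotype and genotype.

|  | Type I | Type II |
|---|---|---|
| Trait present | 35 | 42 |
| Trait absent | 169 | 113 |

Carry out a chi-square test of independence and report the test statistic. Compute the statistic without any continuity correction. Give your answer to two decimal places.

Row totals: 77, 282. Column totals: 204, 155. Grand total N = 359.
Expected counts (row total × column total / N):
  Trait present, Type I: 77×204/359 = 43.755
  Trait present, Type II: 77×155/359 = 33.245
  Trait absent, Type I: 282×204/359 = 160.245
  Trait absent, Type II: 282×155/359 = 121.755
Contributions (O − E)²/E:
  (35 − 43.755)²/43.755 = 1.7518
  (42 − 33.245)²/33.245 = 2.3056
  (169 − 160.245)²/160.245 = 0.4783
  (113 − 121.755)²/121.755 = 0.6295
χ² = 1.7518 + 2.3056 + 0.4783 + 0.6295 = 5.17

5.17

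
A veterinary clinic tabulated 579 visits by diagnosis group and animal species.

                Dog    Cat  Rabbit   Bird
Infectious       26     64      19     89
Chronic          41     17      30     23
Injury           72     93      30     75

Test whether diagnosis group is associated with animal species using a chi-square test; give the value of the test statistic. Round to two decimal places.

62.72

Row totals: 198, 111, 270. Column totals: 139, 174, 79, 187. Grand total N = 579.
Expected counts (row total × column total / N):
  Infectious, Dog: 198×139/579 = 47.534
  Infectious, Cat: 198×174/579 = 59.503
  Infectious, Rabbit: 198×79/579 = 27.016
  Infectious, Bird: 198×187/579 = 63.948
  Chronic, Dog: 111×139/579 = 26.648
  Chronic, Cat: 111×174/579 = 33.358
  Chronic, Rabbit: 111×79/579 = 15.145
  Chronic, Bird: 111×187/579 = 35.850
  Injury, Dog: 270×139/579 = 64.819
  Injury, Cat: 270×174/579 = 81.140
  Injury, Rabbit: 270×79/579 = 36.839
  Injury, Bird: 270×187/579 = 87.202
Contributions (O − E)²/E:
  (26 − 47.534)²/47.534 = 9.7554
  (64 − 59.503)²/59.503 = 0.3399
  (19 − 27.016)²/27.016 = 2.3785
  (89 − 63.948)²/63.948 = 9.8143
  (41 − 26.648)²/26.648 = 7.7297
  (17 − 33.358)²/33.358 = 8.0216
  (30 − 15.145)²/15.145 = 14.5706
  (23 − 35.850)²/35.850 = 4.6059
  (72 − 64.819)²/64.819 = 0.7956
  (93 − 81.140)²/81.140 = 1.7335
  (30 − 36.839)²/36.839 = 1.2696
  (75 − 87.202)²/87.202 = 1.7074
χ² = 9.7554 + 0.3399 + 2.3785 + 9.8143 + 7.7297 + 8.0216 + 14.5706 + 4.6059 + 0.7956 + 1.7335 + 1.2696 + 1.7074 = 62.72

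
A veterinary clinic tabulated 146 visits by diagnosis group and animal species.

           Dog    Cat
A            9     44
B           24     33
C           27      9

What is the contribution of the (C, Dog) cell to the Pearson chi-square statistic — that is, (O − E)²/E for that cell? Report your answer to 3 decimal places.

10.070

Row total (C) = 36; column total (Dog) = 60; N = 146.
Expected count E = 36 × 60 / 146 = 14.7945.
Contribution = (O − E)²/E = (27 − 14.7945)² / 14.7945 = 10.070.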